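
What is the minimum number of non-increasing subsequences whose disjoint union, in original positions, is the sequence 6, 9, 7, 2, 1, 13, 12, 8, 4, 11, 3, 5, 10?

4

The minimum number of non-increasing subsequences covering a sequence equals the length of its longest strictly increasing subsequence.
LIS length is 4 (e.g. 6, 7, 8, 11), so 4 piles are needed.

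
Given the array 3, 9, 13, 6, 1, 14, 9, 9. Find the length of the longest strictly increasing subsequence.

4

Track the smallest tail for each achievable length (strict):
3 → extends → [3]
9 → extends → [3, 9]
13 → extends → [3, 9, 13]
6 → replaces 9 → [3, 6, 13]
1 → replaces 3 → [1, 6, 13]
14 → extends → [1, 6, 13, 14]
9 → replaces 13 → [1, 6, 9, 14]
9 → already a tail → [1, 6, 9, 14]
Four tails, so the longest strictly increasing subsequence has length 4 (e.g. 3, 9, 13, 14).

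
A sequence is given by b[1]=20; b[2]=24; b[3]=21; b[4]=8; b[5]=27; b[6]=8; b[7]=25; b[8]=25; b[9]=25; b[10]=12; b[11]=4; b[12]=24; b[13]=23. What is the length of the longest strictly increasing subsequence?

Track the smallest tail for each achievable length (strict):
20 → extends → [20]
24 → extends → [20, 24]
21 → replaces 24 → [20, 21]
8 → replaces 20 → [8, 21]
27 → extends → [8, 21, 27]
8 → already a tail → [8, 21, 27]
25 → replaces 27 → [8, 21, 25]
25 → already a tail → [8, 21, 25]
25 → already a tail → [8, 21, 25]
12 → replaces 21 → [8, 12, 25]
4 → replaces 8 → [4, 12, 25]
24 → replaces 25 → [4, 12, 24]
23 → replaces 24 → [4, 12, 23]
Three tails, so the longest strictly increasing subsequence has length 3 (e.g. 20, 24, 27).

3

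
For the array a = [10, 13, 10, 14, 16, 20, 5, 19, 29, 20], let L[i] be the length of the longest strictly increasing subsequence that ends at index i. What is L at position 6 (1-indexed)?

5

dp[i] = 1 + max{dp[j] : j<i, a[j]<a[i]} (or 1 if no such j):
i:      1  2  3  4  5  6  7  8  9 10
a[i]:  10 13 10 14 16 20  5 19 29 20
dp:     1  2  1  3  4  5  1  5  6  6
At index 6 the value is 5.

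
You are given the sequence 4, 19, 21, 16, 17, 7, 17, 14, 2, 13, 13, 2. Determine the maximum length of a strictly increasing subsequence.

Track the smallest tail for each achievable length (strict):
4 → extends → [4]
19 → extends → [4, 19]
21 → extends → [4, 19, 21]
16 → replaces 19 → [4, 16, 21]
17 → replaces 21 → [4, 16, 17]
7 → replaces 16 → [4, 7, 17]
17 → already a tail → [4, 7, 17]
14 → replaces 17 → [4, 7, 14]
2 → replaces 4 → [2, 7, 14]
13 → replaces 14 → [2, 7, 13]
13 → already a tail → [2, 7, 13]
2 → already a tail → [2, 7, 13]
Three tails, so the longest strictly increasing subsequence has length 3 (e.g. 4, 19, 21).

3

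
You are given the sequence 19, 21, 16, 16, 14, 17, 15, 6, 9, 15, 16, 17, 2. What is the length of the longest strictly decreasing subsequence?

Negate each value so 'decreasing' becomes 'increasing', then run patience tails on the negated sequence:
-19 → extends → [-19]
-21 → replaces -19 → [-21]
-16 → extends → [-21, -16]
-16 → already a tail → [-21, -16]
-14 → extends → [-21, -16, -14]
-17 → replaces -16 → [-21, -17, -14]
-15 → replaces -14 → [-21, -17, -15]
-6 → extends → [-21, -17, -15, -6]
-9 → replaces -6 → [-21, -17, -15, -9]
-15 → already a tail → [-21, -17, -15, -9]
-16 → replaces -15 → [-21, -17, -16, -9]
-17 → already a tail → [-21, -17, -16, -9]
-2 → extends → [-21, -17, -16, -9, -2]
Five tails, so the longest strictly decreasing subsequence of the original has length 5.

5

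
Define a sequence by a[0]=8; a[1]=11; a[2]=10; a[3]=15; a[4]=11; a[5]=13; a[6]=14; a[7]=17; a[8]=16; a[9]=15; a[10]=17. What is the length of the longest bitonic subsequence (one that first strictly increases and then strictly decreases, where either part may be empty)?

inc[i] = longest strictly increasing subsequence ending at i; dec[i] = longest strictly decreasing subsequence starting at i:
i:      0  1  2  3  4  5  6  7  8  9 10
a[i]:   8 11 10 15 11 13 14 17 16 15 17
inc:    1  2  2  3  3  4  5  6  6  6  7
dec:    1  2  1  2  1  1  1  3  2  1  1
Best peak at i=7 (value 17): inc=6, dec=3, length 6+3−1 = 8.

8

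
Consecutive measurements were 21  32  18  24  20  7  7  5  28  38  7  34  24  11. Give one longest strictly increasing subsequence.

21, 24, 28, 38

Patience tails give the LIS length; then backtrack through the dp parents:
21 → extends → [21]
32 → extends → [21, 32]
18 → replaces 21 → [18, 32]
24 → replaces 32 → [18, 24]
20 → replaces 24 → [18, 20]
7 → replaces 18 → [7, 20]
7 → already a tail → [7, 20]
5 → replaces 7 → [5, 20]
28 → extends → [5, 20, 28]
38 → extends → [5, 20, 28, 38]
7 → replaces 20 → [5, 7, 28, 38]
34 → replaces 38 → [5, 7, 28, 34]
24 → replaces 28 → [5, 7, 24, 34]
11 → replaces 24 → [5, 7, 11, 34]
Length 4; one witness is 21, 24, 28, 38.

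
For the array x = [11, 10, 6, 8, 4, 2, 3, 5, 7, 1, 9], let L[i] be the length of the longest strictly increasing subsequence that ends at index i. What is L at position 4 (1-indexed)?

dp[i] = 1 + max{dp[j] : j<i, x[j]<x[i]} (or 1 if no such j):
i:      1  2  3  4  5  6  7  8  9 10 11
x[i]:  11 10  6  8  4  2  3  5  7  1  9
dp:     1  1  1  2  1  1  2  3  4  1  5
At index 4 the value is 2.

2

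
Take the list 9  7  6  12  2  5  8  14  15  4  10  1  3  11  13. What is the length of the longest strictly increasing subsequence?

6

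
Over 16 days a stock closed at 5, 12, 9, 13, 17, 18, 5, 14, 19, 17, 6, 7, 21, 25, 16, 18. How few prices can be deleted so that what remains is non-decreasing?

Fewest deletions = n − (longest non-decreasing subsequence).
Patience tails:
5 → extends → [5]
12 → extends → [5, 12]
9 → replaces 12 → [5, 9]
13 → extends → [5, 9, 13]
17 → extends → [5, 9, 13, 17]
18 → extends → [5, 9, 13, 17, 18]
5 → replaces 9 → [5, 5, 13, 17, 18]
14 → replaces 17 → [5, 5, 13, 14, 18]
19 → extends → [5, 5, 13, 14, 18, 19]
17 → replaces 18 → [5, 5, 13, 14, 17, 19]
6 → replaces 13 → [5, 5, 6, 14, 17, 19]
7 → replaces 14 → [5, 5, 6, 7, 17, 19]
21 → extends → [5, 5, 6, 7, 17, 19, 21]
25 → extends → [5, 5, 6, 7, 17, 19, 21, 25]
16 → replaces 17 → [5, 5, 6, 7, 16, 19, 21, 25]
18 → replaces 19 → [5, 5, 6, 7, 16, 18, 21, 25]
Longest non-decreasing subsequence has length 8, so deletions = 16 − 8 = 8.

8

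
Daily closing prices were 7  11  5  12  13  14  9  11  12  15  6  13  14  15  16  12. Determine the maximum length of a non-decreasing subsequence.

Let dp[i] be the length of the longest such subsequence ending at index i:
i:      1  2  3  4  5  6  7  8  9 10 11 12 13 14 15 16
a[i]:   7 11  5 12 13 14  9 11 12 15  6 13 14 15 16 12
dp:     1  2  1  3  4  5  2  3  4  6  2  5  6  7  8  5
Maximum dp value is 8.

8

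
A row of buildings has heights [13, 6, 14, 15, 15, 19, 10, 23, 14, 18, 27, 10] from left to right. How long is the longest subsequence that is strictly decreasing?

3

Let dp[i] be the longest strictly decreasing subsequence ending at i:
i:      1  2  3  4  5  6  7  8  9 10 11 12
a[i]:  13  6 14 15 15 19 10 23 14 18 27 10
dp:     1  2  1  1  1  1  2  1  2  2  1  3
Maximum is 3.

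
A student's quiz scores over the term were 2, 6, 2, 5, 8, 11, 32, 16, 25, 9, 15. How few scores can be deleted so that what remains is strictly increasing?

Fewest deletions = n − (longest strictly increasing subsequence).
Patience tails:
2 → extends → [2]
6 → extends → [2, 6]
2 → already a tail → [2, 6]
5 → replaces 6 → [2, 5]
8 → extends → [2, 5, 8]
11 → extends → [2, 5, 8, 11]
32 → extends → [2, 5, 8, 11, 32]
16 → replaces 32 → [2, 5, 8, 11, 16]
25 → extends → [2, 5, 8, 11, 16, 25]
9 → replaces 11 → [2, 5, 8, 9, 16, 25]
15 → replaces 16 → [2, 5, 8, 9, 15, 25]
Longest strictly increasing subsequence has length 6, so deletions = 11 − 6 = 5.

5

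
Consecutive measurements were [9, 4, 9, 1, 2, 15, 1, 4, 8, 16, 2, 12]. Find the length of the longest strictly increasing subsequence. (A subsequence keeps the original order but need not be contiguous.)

Track the smallest tail for each achievable length (strict):
9 → extends → [9]
4 → replaces 9 → [4]
9 → extends → [4, 9]
1 → replaces 4 → [1, 9]
2 → replaces 9 → [1, 2]
15 → extends → [1, 2, 15]
1 → already a tail → [1, 2, 15]
4 → replaces 15 → [1, 2, 4]
8 → extends → [1, 2, 4, 8]
16 → extends → [1, 2, 4, 8, 16]
2 → already a tail → [1, 2, 4, 8, 16]
12 → replaces 16 → [1, 2, 4, 8, 12]
Five tails, so the longest strictly increasing subsequence has length 5 (e.g. 1, 2, 4, 8, 16).

5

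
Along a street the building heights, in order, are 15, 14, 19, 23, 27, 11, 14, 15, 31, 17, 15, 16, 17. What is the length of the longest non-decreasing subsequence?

Track the smallest tail for each achievable length (allowing ties):
15 → extends → [15]
14 → replaces 15 → [14]
19 → extends → [14, 19]
23 → extends → [14, 19, 23]
27 → extends → [14, 19, 23, 27]
11 → replaces 14 → [11, 19, 23, 27]
14 → replaces 19 → [11, 14, 23, 27]
15 → replaces 23 → [11, 14, 15, 27]
31 → extends → [11, 14, 15, 27, 31]
17 → replaces 27 → [11, 14, 15, 17, 31]
15 → replaces 17 → [11, 14, 15, 15, 31]
16 → replaces 31 → [11, 14, 15, 15, 16]
17 → extends → [11, 14, 15, 15, 16, 17]
Six tails, so the longest non-decreasing subsequence has length 6 (e.g. 14, 14, 15, 15, 16, 17).

6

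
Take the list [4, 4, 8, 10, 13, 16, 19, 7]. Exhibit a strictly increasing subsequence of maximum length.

Patience tails give the LIS length; then backtrack through the dp parents:
4 → extends → [4]
4 → already a tail → [4]
8 → extends → [4, 8]
10 → extends → [4, 8, 10]
13 → extends → [4, 8, 10, 13]
16 → extends → [4, 8, 10, 13, 16]
19 → extends → [4, 8, 10, 13, 16, 19]
7 → replaces 8 → [4, 7, 10, 13, 16, 19]
Length 6; one witness is 4, 8, 10, 13, 16, 19.

4, 8, 10, 13, 16, 19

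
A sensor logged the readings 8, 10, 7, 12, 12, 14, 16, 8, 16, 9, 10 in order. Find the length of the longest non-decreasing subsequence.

7

Track the smallest tail for each achievable length (allowing ties):
8 → extends → [8]
10 → extends → [8, 10]
7 → replaces 8 → [7, 10]
12 → extends → [7, 10, 12]
12 → extends → [7, 10, 12, 12]
14 → extends → [7, 10, 12, 12, 14]
16 → extends → [7, 10, 12, 12, 14, 16]
8 → replaces 10 → [7, 8, 12, 12, 14, 16]
16 → extends → [7, 8, 12, 12, 14, 16, 16]
9 → replaces 12 → [7, 8, 9, 12, 14, 16, 16]
10 → replaces 12 → [7, 8, 9, 10, 14, 16, 16]
Seven tails, so the longest non-decreasing subsequence has length 7 (e.g. 8, 10, 12, 12, 14, 16, 16).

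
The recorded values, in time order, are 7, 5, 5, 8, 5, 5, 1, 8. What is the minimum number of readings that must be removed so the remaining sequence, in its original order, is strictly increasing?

6

Fewest deletions = n − (longest strictly increasing subsequence).
i:     1 2 3 4 5 6 7 8
a[i]:  7 5 5 8 5 5 1 8
dp:    1 1 1 2 1 1 1 2
max dp = 2, so deletions = 8 − 2 = 6.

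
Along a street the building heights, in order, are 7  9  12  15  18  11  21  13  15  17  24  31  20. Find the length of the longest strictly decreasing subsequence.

Let dp[i] be the longest strictly decreasing subsequence ending at i:
i:      1  2  3  4  5  6  7  8  9 10 11 12 13
a[i]:   7  9 12 15 18 11 21 13 15 17 24 31 20
dp:     1  1  1  1  1  2  1  2  2  2  1  1  2
Maximum is 2.

2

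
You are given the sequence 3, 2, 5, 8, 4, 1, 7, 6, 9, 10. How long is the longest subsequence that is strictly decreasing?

Negate each value so 'decreasing' becomes 'increasing', then run patience tails on the negated sequence:
-3 → extends → [-3]
-2 → extends → [-3, -2]
-5 → replaces -3 → [-5, -2]
-8 → replaces -5 → [-8, -2]
-4 → replaces -2 → [-8, -4]
-1 → extends → [-8, -4, -1]
-7 → replaces -4 → [-8, -7, -1]
-6 → replaces -1 → [-8, -7, -6]
-9 → replaces -8 → [-9, -7, -6]
-10 → replaces -9 → [-10, -7, -6]
Three tails, so the longest strictly decreasing subsequence of the original has length 3.

3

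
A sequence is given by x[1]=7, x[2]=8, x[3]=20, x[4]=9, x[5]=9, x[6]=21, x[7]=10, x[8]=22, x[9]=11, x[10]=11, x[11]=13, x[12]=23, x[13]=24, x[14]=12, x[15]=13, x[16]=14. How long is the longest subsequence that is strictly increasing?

Let dp[i] be the length of the longest such subsequence ending at index i:
i:      1  2  3  4  5  6  7  8  9 10 11 12 13 14 15 16
x[i]:   7  8 20  9  9 21 10 22 11 11 13 23 24 12 13 14
dp:     1  2  3  3  3  4  4  5  5  5  6  7  8  6  7  8
Maximum dp value is 8.

8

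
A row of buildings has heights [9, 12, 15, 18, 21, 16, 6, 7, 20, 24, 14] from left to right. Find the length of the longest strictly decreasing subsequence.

Negate each value so 'decreasing' becomes 'increasing', then run patience tails on the negated sequence:
-9 → extends → [-9]
-12 → replaces -9 → [-12]
-15 → replaces -12 → [-15]
-18 → replaces -15 → [-18]
-21 → replaces -18 → [-21]
-16 → extends → [-21, -16]
-6 → extends → [-21, -16, -6]
-7 → replaces -6 → [-21, -16, -7]
-20 → replaces -16 → [-21, -20, -7]
-24 → replaces -21 → [-24, -20, -7]
-14 → replaces -7 → [-24, -20, -14]
Three tails, so the longest strictly decreasing subsequence of the original has length 3.

3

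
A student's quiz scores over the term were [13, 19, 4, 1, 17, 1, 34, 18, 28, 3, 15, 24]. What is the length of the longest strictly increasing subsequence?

4

Track the smallest tail for each achievable length (strict):
13 → extends → [13]
19 → extends → [13, 19]
4 → replaces 13 → [4, 19]
1 → replaces 4 → [1, 19]
17 → replaces 19 → [1, 17]
1 → already a tail → [1, 17]
34 → extends → [1, 17, 34]
18 → replaces 34 → [1, 17, 18]
28 → extends → [1, 17, 18, 28]
3 → replaces 17 → [1, 3, 18, 28]
15 → replaces 18 → [1, 3, 15, 28]
24 → replaces 28 → [1, 3, 15, 24]
Four tails, so the longest strictly increasing subsequence has length 4 (e.g. 13, 17, 18, 28).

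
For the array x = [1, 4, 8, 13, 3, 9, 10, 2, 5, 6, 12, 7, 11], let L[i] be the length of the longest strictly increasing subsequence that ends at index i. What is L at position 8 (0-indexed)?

3

dp[i] = 1 + max{dp[j] : j<i, x[j]<x[i]} (or 1 if no such j):
i:      0  1  2  3  4  5  6  7  8  9 10 11 12
x[i]:   1  4  8 13  3  9 10  2  5  6 12  7 11
dp:     1  2  3  4  2  4  5  2  3  4  6  5  6
At index 8 the value is 3.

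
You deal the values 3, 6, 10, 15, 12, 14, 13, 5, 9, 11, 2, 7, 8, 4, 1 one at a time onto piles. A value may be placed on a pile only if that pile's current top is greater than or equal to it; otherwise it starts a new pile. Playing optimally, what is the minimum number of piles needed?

5

Place each on the leftmost legal pile:
3 → new pile 1 (tops now [3])
6 → new pile 2 (tops now [3, 6])
10 → new pile 3 (tops now [3, 6, 10])
15 → new pile 4 (tops now [3, 6, 10, 15])
12 → pile 4 (tops now [3, 6, 10, 12])
14 → new pile 5 (tops now [3, 6, 10, 12, 14])
13 → pile 5 (tops now [3, 6, 10, 12, 13])
5 → pile 2 (tops now [3, 5, 10, 12, 13])
9 → pile 3 (tops now [3, 5, 9, 12, 13])
11 → pile 4 (tops now [3, 5, 9, 11, 13])
2 → pile 1 (tops now [2, 5, 9, 11, 13])
7 → pile 3 (tops now [2, 5, 7, 11, 13])
8 → pile 4 (tops now [2, 5, 7, 8, 13])
4 → pile 2 (tops now [2, 4, 7, 8, 13])
1 → pile 1 (tops now [1, 4, 7, 8, 13])
Five piles.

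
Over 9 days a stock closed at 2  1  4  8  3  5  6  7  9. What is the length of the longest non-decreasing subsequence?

6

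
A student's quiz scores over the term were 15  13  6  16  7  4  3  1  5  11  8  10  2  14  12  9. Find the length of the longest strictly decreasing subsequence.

6

Negate each value so 'decreasing' becomes 'increasing', then run patience tails on the negated sequence:
-15 → extends → [-15]
-13 → extends → [-15, -13]
-6 → extends → [-15, -13, -6]
-16 → replaces -15 → [-16, -13, -6]
-7 → replaces -6 → [-16, -13, -7]
-4 → extends → [-16, -13, -7, -4]
-3 → extends → [-16, -13, -7, -4, -3]
-1 → extends → [-16, -13, -7, -4, -3, -1]
-5 → replaces -4 → [-16, -13, -7, -5, -3, -1]
-11 → replaces -7 → [-16, -13, -11, -5, -3, -1]
-8 → replaces -5 → [-16, -13, -11, -8, -3, -1]
-10 → replaces -8 → [-16, -13, -11, -10, -3, -1]
-2 → replaces -1 → [-16, -13, -11, -10, -3, -2]
-14 → replaces -13 → [-16, -14, -11, -10, -3, -2]
-12 → replaces -11 → [-16, -14, -12, -10, -3, -2]
-9 → replaces -3 → [-16, -14, -12, -10, -9, -2]
Six tails, so the longest strictly decreasing subsequence of the original has length 6.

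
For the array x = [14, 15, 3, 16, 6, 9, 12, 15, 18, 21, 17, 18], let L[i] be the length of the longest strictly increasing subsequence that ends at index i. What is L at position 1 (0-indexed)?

2

dp[i] = 1 + max{dp[j] : j<i, x[j]<x[i]} (or 1 if no such j):
i:      0  1  2  3  4  5  6  7  8  9 10 11
x[i]:  14 15  3 16  6  9 12 15 18 21 17 18
dp:     1  2  1  3  2  3  4  5  6  7  6  7
At index 1 the value is 2.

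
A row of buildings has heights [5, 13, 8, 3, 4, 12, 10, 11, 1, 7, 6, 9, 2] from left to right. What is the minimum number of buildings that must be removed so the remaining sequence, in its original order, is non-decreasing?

9

Fewest deletions = n − (longest non-decreasing subsequence).
Patience tails:
5 → extends → [5]
13 → extends → [5, 13]
8 → replaces 13 → [5, 8]
3 → replaces 5 → [3, 8]
4 → replaces 8 → [3, 4]
12 → extends → [3, 4, 12]
10 → replaces 12 → [3, 4, 10]
11 → extends → [3, 4, 10, 11]
1 → replaces 3 → [1, 4, 10, 11]
7 → replaces 10 → [1, 4, 7, 11]
6 → replaces 7 → [1, 4, 6, 11]
9 → replaces 11 → [1, 4, 6, 9]
2 → replaces 4 → [1, 2, 6, 9]
Longest non-decreasing subsequence has length 4, so deletions = 13 − 4 = 9.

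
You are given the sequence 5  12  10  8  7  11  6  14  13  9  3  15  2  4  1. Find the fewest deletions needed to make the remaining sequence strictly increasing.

Fewest deletions = n − (longest strictly increasing subsequence).
Patience tails:
5 → extends → [5]
12 → extends → [5, 12]
10 → replaces 12 → [5, 10]
8 → replaces 10 → [5, 8]
7 → replaces 8 → [5, 7]
11 → extends → [5, 7, 11]
6 → replaces 7 → [5, 6, 11]
14 → extends → [5, 6, 11, 14]
13 → replaces 14 → [5, 6, 11, 13]
9 → replaces 11 → [5, 6, 9, 13]
3 → replaces 5 → [3, 6, 9, 13]
15 → extends → [3, 6, 9, 13, 15]
2 → replaces 3 → [2, 6, 9, 13, 15]
4 → replaces 6 → [2, 4, 9, 13, 15]
1 → replaces 2 → [1, 4, 9, 13, 15]
Longest strictly increasing subsequence has length 5, so deletions = 15 − 5 = 10.

10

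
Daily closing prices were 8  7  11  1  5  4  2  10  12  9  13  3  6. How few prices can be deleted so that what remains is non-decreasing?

8

Fewest deletions = n − (longest non-decreasing subsequence).
Patience tails:
8 → extends → [8]
7 → replaces 8 → [7]
11 → extends → [7, 11]
1 → replaces 7 → [1, 11]
5 → replaces 11 → [1, 5]
4 → replaces 5 → [1, 4]
2 → replaces 4 → [1, 2]
10 → extends → [1, 2, 10]
12 → extends → [1, 2, 10, 12]
9 → replaces 10 → [1, 2, 9, 12]
13 → extends → [1, 2, 9, 12, 13]
3 → replaces 9 → [1, 2, 3, 12, 13]
6 → replaces 12 → [1, 2, 3, 6, 13]
Longest non-decreasing subsequence has length 5, so deletions = 13 − 5 = 8.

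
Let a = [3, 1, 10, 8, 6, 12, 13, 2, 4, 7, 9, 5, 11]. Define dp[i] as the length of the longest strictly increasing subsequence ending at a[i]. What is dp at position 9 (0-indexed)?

dp[i] = 1 + max{dp[j] : j<i, a[j]<a[i]} (or 1 if no such j):
i:      0  1  2  3  4  5  6  7  8  9 10 11 12
a[i]:   3  1 10  8  6 12 13  2  4  7  9  5 11
dp:     1  1  2  2  2  3  4  2  3  4  5  4  6
At index 9 the value is 4.

4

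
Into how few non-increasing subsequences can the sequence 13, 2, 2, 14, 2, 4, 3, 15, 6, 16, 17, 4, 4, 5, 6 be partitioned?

5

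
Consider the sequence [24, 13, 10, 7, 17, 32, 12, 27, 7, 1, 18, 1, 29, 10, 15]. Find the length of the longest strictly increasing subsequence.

Track the smallest tail for each achievable length (strict):
24 → extends → [24]
13 → replaces 24 → [13]
10 → replaces 13 → [10]
7 → replaces 10 → [7]
17 → extends → [7, 17]
32 → extends → [7, 17, 32]
12 → replaces 17 → [7, 12, 32]
27 → replaces 32 → [7, 12, 27]
7 → already a tail → [7, 12, 27]
1 → replaces 7 → [1, 12, 27]
18 → replaces 27 → [1, 12, 18]
1 → already a tail → [1, 12, 18]
29 → extends → [1, 12, 18, 29]
10 → replaces 12 → [1, 10, 18, 29]
15 → replaces 18 → [1, 10, 15, 29]
Four tails, so the longest strictly increasing subsequence has length 4 (e.g. 13, 17, 27, 29).

4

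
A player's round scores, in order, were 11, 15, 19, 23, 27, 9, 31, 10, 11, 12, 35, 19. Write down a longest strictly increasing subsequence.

Patience tails give the LIS length; then backtrack through the dp parents:
11 → extends → [11]
15 → extends → [11, 15]
19 → extends → [11, 15, 19]
23 → extends → [11, 15, 19, 23]
27 → extends → [11, 15, 19, 23, 27]
9 → replaces 11 → [9, 15, 19, 23, 27]
31 → extends → [9, 15, 19, 23, 27, 31]
10 → replaces 15 → [9, 10, 19, 23, 27, 31]
11 → replaces 19 → [9, 10, 11, 23, 27, 31]
12 → replaces 23 → [9, 10, 11, 12, 27, 31]
35 → extends → [9, 10, 11, 12, 27, 31, 35]
19 → replaces 27 → [9, 10, 11, 12, 19, 31, 35]
Length 7; one witness is 11, 15, 19, 23, 27, 31, 35.

11, 15, 19, 23, 27, 31, 35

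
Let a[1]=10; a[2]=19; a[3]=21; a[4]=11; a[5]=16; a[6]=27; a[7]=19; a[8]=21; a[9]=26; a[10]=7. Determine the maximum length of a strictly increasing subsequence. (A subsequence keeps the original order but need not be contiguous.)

Track the smallest tail for each achievable length (strict):
10 → extends → [10]
19 → extends → [10, 19]
21 → extends → [10, 19, 21]
11 → replaces 19 → [10, 11, 21]
16 → replaces 21 → [10, 11, 16]
27 → extends → [10, 11, 16, 27]
19 → replaces 27 → [10, 11, 16, 19]
21 → extends → [10, 11, 16, 19, 21]
26 → extends → [10, 11, 16, 19, 21, 26]
7 → replaces 10 → [7, 11, 16, 19, 21, 26]
Six tails, so the longest strictly increasing subsequence has length 6 (e.g. 10, 11, 16, 19, 21, 26).

6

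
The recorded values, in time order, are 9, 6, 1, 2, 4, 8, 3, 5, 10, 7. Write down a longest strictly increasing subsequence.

Patience tails give the LIS length; then backtrack through the dp parents:
9 → extends → [9]
6 → replaces 9 → [6]
1 → replaces 6 → [1]
2 → extends → [1, 2]
4 → extends → [1, 2, 4]
8 → extends → [1, 2, 4, 8]
3 → replaces 4 → [1, 2, 3, 8]
5 → replaces 8 → [1, 2, 3, 5]
10 → extends → [1, 2, 3, 5, 10]
7 → replaces 10 → [1, 2, 3, 5, 7]
Length 5; one witness is 1, 2, 4, 8, 10.

1, 2, 4, 8, 10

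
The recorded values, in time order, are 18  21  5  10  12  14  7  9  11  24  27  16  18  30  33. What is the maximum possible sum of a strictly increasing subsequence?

Let S[i] be the best sum of a strictly increasing subsequence ending at i:
i:       1   2   3   4   5   6   7   8   9  10  11  12  13  14  15
a[i]:   18  21   5  10  12  14   7   9  11  24  27  16  18  30  33
S:      18  39   5  15  27  41  12  21  32  65  92  57  75 122 155
Maximum is 155 (e.g. 5 + 10 + 12 + 14 + 24 + 27 + 30 + 33).

155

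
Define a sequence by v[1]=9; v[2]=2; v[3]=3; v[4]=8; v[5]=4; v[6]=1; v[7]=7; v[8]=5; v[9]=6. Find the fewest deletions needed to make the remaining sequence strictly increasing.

4

Fewest deletions = n − (longest strictly increasing subsequence).
Patience tails:
9 → extends → [9]
2 → replaces 9 → [2]
3 → extends → [2, 3]
8 → extends → [2, 3, 8]
4 → replaces 8 → [2, 3, 4]
1 → replaces 2 → [1, 3, 4]
7 → extends → [1, 3, 4, 7]
5 → replaces 7 → [1, 3, 4, 5]
6 → extends → [1, 3, 4, 5, 6]
Longest strictly increasing subsequence has length 5, so deletions = 9 − 5 = 4.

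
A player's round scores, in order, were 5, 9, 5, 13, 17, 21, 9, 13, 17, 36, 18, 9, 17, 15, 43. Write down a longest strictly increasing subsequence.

Patience tails give the LIS length; then backtrack through the dp parents:
5 → extends → [5]
9 → extends → [5, 9]
5 → already a tail → [5, 9]
13 → extends → [5, 9, 13]
17 → extends → [5, 9, 13, 17]
21 → extends → [5, 9, 13, 17, 21]
9 → already a tail → [5, 9, 13, 17, 21]
13 → already a tail → [5, 9, 13, 17, 21]
17 → already a tail → [5, 9, 13, 17, 21]
36 → extends → [5, 9, 13, 17, 21, 36]
18 → replaces 21 → [5, 9, 13, 17, 18, 36]
9 → already a tail → [5, 9, 13, 17, 18, 36]
17 → already a tail → [5, 9, 13, 17, 18, 36]
15 → replaces 17 → [5, 9, 13, 15, 18, 36]
43 → extends → [5, 9, 13, 15, 18, 36, 43]
Length 7; one witness is 5, 9, 13, 17, 21, 36, 43.

5, 9, 13, 17, 21, 36, 43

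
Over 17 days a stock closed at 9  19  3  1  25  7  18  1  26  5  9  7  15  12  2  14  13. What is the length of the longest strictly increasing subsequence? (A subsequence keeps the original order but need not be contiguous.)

5

Track the smallest tail for each achievable length (strict):
9 → extends → [9]
19 → extends → [9, 19]
3 → replaces 9 → [3, 19]
1 → replaces 3 → [1, 19]
25 → extends → [1, 19, 25]
7 → replaces 19 → [1, 7, 25]
18 → replaces 25 → [1, 7, 18]
1 → already a tail → [1, 7, 18]
26 → extends → [1, 7, 18, 26]
5 → replaces 7 → [1, 5, 18, 26]
9 → replaces 18 → [1, 5, 9, 26]
7 → replaces 9 → [1, 5, 7, 26]
15 → replaces 26 → [1, 5, 7, 15]
12 → replaces 15 → [1, 5, 7, 12]
2 → replaces 5 → [1, 2, 7, 12]
14 → extends → [1, 2, 7, 12, 14]
13 → replaces 14 → [1, 2, 7, 12, 13]
Five tails, so the longest strictly increasing subsequence has length 5 (e.g. 3, 7, 9, 12, 14).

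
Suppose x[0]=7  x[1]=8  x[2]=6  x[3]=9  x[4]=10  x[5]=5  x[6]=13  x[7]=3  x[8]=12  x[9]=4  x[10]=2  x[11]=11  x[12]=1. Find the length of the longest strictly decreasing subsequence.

Let dp[i] be the longest strictly decreasing subsequence ending at i:
i:      0  1  2  3  4  5  6  7  8  9 10 11 12
x[i]:   7  8  6  9 10  5 13  3 12  4  2 11  1
dp:     1  1  2  1  1  3  1  4  2  4  5  3  6
Maximum is 6.

6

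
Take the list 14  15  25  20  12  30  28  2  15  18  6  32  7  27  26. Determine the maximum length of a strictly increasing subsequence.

Let dp[i] be the length of the longest such subsequence ending at index i:
i:      1  2  3  4  5  6  7  8  9 10 11 12 13 14 15
a[i]:  14 15 25 20 12 30 28  2 15 18  6 32  7 27 26
dp:     1  2  3  3  1  4  4  1  2  3  2  5  3  4  4
Maximum dp value is 5.

5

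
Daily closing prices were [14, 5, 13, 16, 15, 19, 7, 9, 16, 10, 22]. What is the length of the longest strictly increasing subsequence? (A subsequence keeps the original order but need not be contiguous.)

5

Let dp[i] be the length of the longest such subsequence ending at index i:
i:      1  2  3  4  5  6  7  8  9 10 11
a[i]:  14  5 13 16 15 19  7  9 16 10 22
dp:     1  1  2  3  3  4  2  3  4  4  5
Maximum dp value is 5.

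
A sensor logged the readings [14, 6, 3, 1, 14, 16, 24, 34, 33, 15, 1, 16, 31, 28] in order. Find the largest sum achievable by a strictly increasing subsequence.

94

Let S[i] be the best sum of a strictly increasing subsequence ending at i:
i:      1  2  3  4  5  6  7  8  9 10 11 12 13 14
a[i]:  14  6  3  1 14 16 24 34 33 15  1 16 31 28
S:     14  6  3  1 20 36 60 94 93 35  1 51 91 88
Maximum is 94 (e.g. 6 + 14 + 16 + 24 + 34).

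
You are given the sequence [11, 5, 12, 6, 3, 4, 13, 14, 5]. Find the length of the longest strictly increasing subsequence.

4

Let dp[i] be the length of the longest such subsequence ending at index i:
i:      1  2  3  4  5  6  7  8  9
a[i]:  11  5 12  6  3  4 13 14  5
dp:     1  1  2  2  1  2  3  4  3
Maximum dp value is 4.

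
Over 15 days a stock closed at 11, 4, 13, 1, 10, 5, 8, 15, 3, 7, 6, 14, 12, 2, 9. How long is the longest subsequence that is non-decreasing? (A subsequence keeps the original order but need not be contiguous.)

4

Track the smallest tail for each achievable length (allowing ties):
11 → extends → [11]
4 → replaces 11 → [4]
13 → extends → [4, 13]
1 → replaces 4 → [1, 13]
10 → replaces 13 → [1, 10]
5 → replaces 10 → [1, 5]
8 → extends → [1, 5, 8]
15 → extends → [1, 5, 8, 15]
3 → replaces 5 → [1, 3, 8, 15]
7 → replaces 8 → [1, 3, 7, 15]
6 → replaces 7 → [1, 3, 6, 15]
14 → replaces 15 → [1, 3, 6, 14]
12 → replaces 14 → [1, 3, 6, 12]
2 → replaces 3 → [1, 2, 6, 12]
9 → replaces 12 → [1, 2, 6, 9]
Four tails, so the longest non-decreasing subsequence has length 4 (e.g. 4, 5, 8, 15).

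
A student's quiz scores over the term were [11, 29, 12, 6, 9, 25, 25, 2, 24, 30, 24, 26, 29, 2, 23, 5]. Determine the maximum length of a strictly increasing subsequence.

Track the smallest tail for each achievable length (strict):
11 → extends → [11]
29 → extends → [11, 29]
12 → replaces 29 → [11, 12]
6 → replaces 11 → [6, 12]
9 → replaces 12 → [6, 9]
25 → extends → [6, 9, 25]
25 → already a tail → [6, 9, 25]
2 → replaces 6 → [2, 9, 25]
24 → replaces 25 → [2, 9, 24]
30 → extends → [2, 9, 24, 30]
24 → already a tail → [2, 9, 24, 30]
26 → replaces 30 → [2, 9, 24, 26]
29 → extends → [2, 9, 24, 26, 29]
2 → already a tail → [2, 9, 24, 26, 29]
23 → replaces 24 → [2, 9, 23, 26, 29]
5 → replaces 9 → [2, 5, 23, 26, 29]
Five tails, so the longest strictly increasing subsequence has length 5 (e.g. 11, 12, 25, 26, 29).

5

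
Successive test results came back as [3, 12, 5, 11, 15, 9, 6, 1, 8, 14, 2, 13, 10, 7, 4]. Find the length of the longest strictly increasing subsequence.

5

Track the smallest tail for each achievable length (strict):
3 → extends → [3]
12 → extends → [3, 12]
5 → replaces 12 → [3, 5]
11 → extends → [3, 5, 11]
15 → extends → [3, 5, 11, 15]
9 → replaces 11 → [3, 5, 9, 15]
6 → replaces 9 → [3, 5, 6, 15]
1 → replaces 3 → [1, 5, 6, 15]
8 → replaces 15 → [1, 5, 6, 8]
14 → extends → [1, 5, 6, 8, 14]
2 → replaces 5 → [1, 2, 6, 8, 14]
13 → replaces 14 → [1, 2, 6, 8, 13]
10 → replaces 13 → [1, 2, 6, 8, 10]
7 → replaces 8 → [1, 2, 6, 7, 10]
4 → replaces 6 → [1, 2, 4, 7, 10]
Five tails, so the longest strictly increasing subsequence has length 5 (e.g. 3, 5, 6, 8, 14).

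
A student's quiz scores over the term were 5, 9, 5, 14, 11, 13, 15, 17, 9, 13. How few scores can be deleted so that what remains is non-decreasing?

Fewest deletions = n − (longest non-decreasing subsequence).
Patience tails:
5 → extends → [5]
9 → extends → [5, 9]
5 → replaces 9 → [5, 5]
14 → extends → [5, 5, 14]
11 → replaces 14 → [5, 5, 11]
13 → extends → [5, 5, 11, 13]
15 → extends → [5, 5, 11, 13, 15]
17 → extends → [5, 5, 11, 13, 15, 17]
9 → replaces 11 → [5, 5, 9, 13, 15, 17]
13 → replaces 15 → [5, 5, 9, 13, 13, 17]
Longest non-decreasing subsequence has length 6, so deletions = 10 − 6 = 4.

4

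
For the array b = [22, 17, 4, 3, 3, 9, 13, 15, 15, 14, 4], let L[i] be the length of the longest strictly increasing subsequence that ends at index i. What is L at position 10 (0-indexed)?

dp[i] = 1 + max{dp[j] : j<i, b[j]<b[i]} (or 1 if no such j):
i:      0  1  2  3  4  5  6  7  8  9 10
b[i]:  22 17  4  3  3  9 13 15 15 14  4
dp:     1  1  1  1  1  2  3  4  4  4  2
At index 10 the value is 2.

2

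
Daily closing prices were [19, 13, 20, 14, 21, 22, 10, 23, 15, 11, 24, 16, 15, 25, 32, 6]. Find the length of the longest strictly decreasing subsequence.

4

Negate each value so 'decreasing' becomes 'increasing', then run patience tails on the negated sequence:
-19 → extends → [-19]
-13 → extends → [-19, -13]
-20 → replaces -19 → [-20, -13]
-14 → replaces -13 → [-20, -14]
-21 → replaces -20 → [-21, -14]
-22 → replaces -21 → [-22, -14]
-10 → extends → [-22, -14, -10]
-23 → replaces -22 → [-23, -14, -10]
-15 → replaces -14 → [-23, -15, -10]
-11 → replaces -10 → [-23, -15, -11]
-24 → replaces -23 → [-24, -15, -11]
-16 → replaces -15 → [-24, -16, -11]
-15 → replaces -11 → [-24, -16, -15]
-25 → replaces -24 → [-25, -16, -15]
-32 → replaces -25 → [-32, -16, -15]
-6 → extends → [-32, -16, -15, -6]
Four tails, so the longest strictly decreasing subsequence of the original has length 4.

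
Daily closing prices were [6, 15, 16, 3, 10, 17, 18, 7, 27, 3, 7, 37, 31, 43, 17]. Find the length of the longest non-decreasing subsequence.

8

Let dp[i] be the length of the longest such subsequence ending at index i:
i:      1  2  3  4  5  6  7  8  9 10 11 12 13 14 15
a[i]:   6 15 16  3 10 17 18  7 27  3  7 37 31 43 17
dp:     1  2  3  1  2  4  5  2  6  2  3  7  7  8  5
Maximum dp value is 8.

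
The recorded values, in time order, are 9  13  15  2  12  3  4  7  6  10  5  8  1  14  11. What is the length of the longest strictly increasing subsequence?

Track the smallest tail for each achievable length (strict):
9 → extends → [9]
13 → extends → [9, 13]
15 → extends → [9, 13, 15]
2 → replaces 9 → [2, 13, 15]
12 → replaces 13 → [2, 12, 15]
3 → replaces 12 → [2, 3, 15]
4 → replaces 15 → [2, 3, 4]
7 → extends → [2, 3, 4, 7]
6 → replaces 7 → [2, 3, 4, 6]
10 → extends → [2, 3, 4, 6, 10]
5 → replaces 6 → [2, 3, 4, 5, 10]
8 → replaces 10 → [2, 3, 4, 5, 8]
1 → replaces 2 → [1, 3, 4, 5, 8]
14 → extends → [1, 3, 4, 5, 8, 14]
11 → replaces 14 → [1, 3, 4, 5, 8, 11]
Six tails, so the longest strictly increasing subsequence has length 6 (e.g. 2, 3, 4, 7, 10, 14).

6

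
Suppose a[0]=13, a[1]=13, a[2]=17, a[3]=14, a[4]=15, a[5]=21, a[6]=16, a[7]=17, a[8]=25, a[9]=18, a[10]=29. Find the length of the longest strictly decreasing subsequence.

Let dp[i] be the longest strictly decreasing subsequence ending at i:
i:      0  1  2  3  4  5  6  7  8  9 10
a[i]:  13 13 17 14 15 21 16 17 25 18 29
dp:     1  1  1  2  2  1  2  2  1  2  1
Maximum is 2.

2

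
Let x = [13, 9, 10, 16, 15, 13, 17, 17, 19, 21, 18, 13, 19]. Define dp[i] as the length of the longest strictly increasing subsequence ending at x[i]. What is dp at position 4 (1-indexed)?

3

dp[i] = 1 + max{dp[j] : j<i, x[j]<x[i]} (or 1 if no such j):
i:      1  2  3  4  5  6  7  8  9 10 11 12 13
x[i]:  13  9 10 16 15 13 17 17 19 21 18 13 19
dp:     1  1  2  3  3  3  4  4  5  6  5  3  6
At index 4 the value is 3.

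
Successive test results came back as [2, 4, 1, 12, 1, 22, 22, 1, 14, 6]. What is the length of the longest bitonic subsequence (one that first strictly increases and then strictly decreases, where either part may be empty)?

inc[i] = longest strictly increasing subsequence ending at i; dec[i] = longest strictly decreasing subsequence starting at i:
i:      1  2  3  4  5  6  7  8  9 10
a[i]:   2  4  1 12  1 22 22  1 14  6
inc:    1  2  1  3  1  4  4  1  4  3
dec:    2  2  1  2  1  3  3  1  2  1
Best peak at i=6 (value 22): inc=4, dec=3, length 4+3−1 = 6.

6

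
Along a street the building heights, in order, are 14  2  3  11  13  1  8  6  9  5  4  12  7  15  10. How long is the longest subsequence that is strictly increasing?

6

Track the smallest tail for each achievable length (strict):
14 → extends → [14]
2 → replaces 14 → [2]
3 → extends → [2, 3]
11 → extends → [2, 3, 11]
13 → extends → [2, 3, 11, 13]
1 → replaces 2 → [1, 3, 11, 13]
8 → replaces 11 → [1, 3, 8, 13]
6 → replaces 8 → [1, 3, 6, 13]
9 → replaces 13 → [1, 3, 6, 9]
5 → replaces 6 → [1, 3, 5, 9]
4 → replaces 5 → [1, 3, 4, 9]
12 → extends → [1, 3, 4, 9, 12]
7 → replaces 9 → [1, 3, 4, 7, 12]
15 → extends → [1, 3, 4, 7, 12, 15]
10 → replaces 12 → [1, 3, 4, 7, 10, 15]
Six tails, so the longest strictly increasing subsequence has length 6 (e.g. 2, 3, 8, 9, 12, 15).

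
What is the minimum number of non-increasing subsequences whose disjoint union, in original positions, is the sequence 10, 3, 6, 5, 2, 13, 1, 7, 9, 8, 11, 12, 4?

Place each on the leftmost legal pile:
10 → new pile 1 (tops now [10])
3 → pile 1 (tops now [3])
6 → new pile 2 (tops now [3, 6])
5 → pile 2 (tops now [3, 5])
2 → pile 1 (tops now [2, 5])
13 → new pile 3 (tops now [2, 5, 13])
1 → pile 1 (tops now [1, 5, 13])
7 → pile 3 (tops now [1, 5, 7])
9 → new pile 4 (tops now [1, 5, 7, 9])
8 → pile 4 (tops now [1, 5, 7, 8])
11 → new pile 5 (tops now [1, 5, 7, 8, 11])
12 → new pile 6 (tops now [1, 5, 7, 8, 11, 12])
4 → pile 2 (tops now [1, 4, 7, 8, 11, 12])
Six piles.

6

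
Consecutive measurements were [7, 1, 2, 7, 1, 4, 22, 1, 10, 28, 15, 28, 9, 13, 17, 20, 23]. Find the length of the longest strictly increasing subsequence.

8

Track the smallest tail for each achievable length (strict):
7 → extends → [7]
1 → replaces 7 → [1]
2 → extends → [1, 2]
7 → extends → [1, 2, 7]
1 → already a tail → [1, 2, 7]
4 → replaces 7 → [1, 2, 4]
22 → extends → [1, 2, 4, 22]
1 → already a tail → [1, 2, 4, 22]
10 → replaces 22 → [1, 2, 4, 10]
28 → extends → [1, 2, 4, 10, 28]
15 → replaces 28 → [1, 2, 4, 10, 15]
28 → extends → [1, 2, 4, 10, 15, 28]
9 → replaces 10 → [1, 2, 4, 9, 15, 28]
13 → replaces 15 → [1, 2, 4, 9, 13, 28]
17 → replaces 28 → [1, 2, 4, 9, 13, 17]
20 → extends → [1, 2, 4, 9, 13, 17, 20]
23 → extends → [1, 2, 4, 9, 13, 17, 20, 23]
Eight tails, so the longest strictly increasing subsequence has length 8 (e.g. 1, 2, 7, 10, 15, 17, 20, 23).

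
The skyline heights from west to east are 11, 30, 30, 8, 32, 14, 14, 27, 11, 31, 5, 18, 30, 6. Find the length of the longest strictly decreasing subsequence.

4

Negate each value so 'decreasing' becomes 'increasing', then run patience tails on the negated sequence:
-11 → extends → [-11]
-30 → replaces -11 → [-30]
-30 → already a tail → [-30]
-8 → extends → [-30, -8]
-32 → replaces -30 → [-32, -8]
-14 → replaces -8 → [-32, -14]
-14 → already a tail → [-32, -14]
-27 → replaces -14 → [-32, -27]
-11 → extends → [-32, -27, -11]
-31 → replaces -27 → [-32, -31, -11]
-5 → extends → [-32, -31, -11, -5]
-18 → replaces -11 → [-32, -31, -18, -5]
-30 → replaces -18 → [-32, -31, -30, -5]
-6 → replaces -5 → [-32, -31, -30, -6]
Four tails, so the longest strictly decreasing subsequence of the original has length 4.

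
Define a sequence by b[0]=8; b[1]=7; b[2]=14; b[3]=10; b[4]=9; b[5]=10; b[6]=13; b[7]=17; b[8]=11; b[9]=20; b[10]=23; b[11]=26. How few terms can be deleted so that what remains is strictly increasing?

4

Fewest deletions = n − (longest strictly increasing subsequence).
i:      0  1  2  3  4  5  6  7  8  9 10 11
b[i]:   8  7 14 10  9 10 13 17 11 20 23 26
dp:     1  1  2  2  2  3  4  5  4  6  7  8
max dp = 8, so deletions = 12 − 8 = 4.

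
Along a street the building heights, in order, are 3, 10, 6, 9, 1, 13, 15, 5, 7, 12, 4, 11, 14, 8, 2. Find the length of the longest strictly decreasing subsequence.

Let dp[i] be the longest strictly decreasing subsequence ending at i:
i:      1  2  3  4  5  6  7  8  9 10 11 12 13 14 15
a[i]:   3 10  6  9  1 13 15  5  7 12  4 11 14  8  2
dp:     1  1  2  2  3  1  1  3  3  2  4  3  2  4  5
Maximum is 5.

5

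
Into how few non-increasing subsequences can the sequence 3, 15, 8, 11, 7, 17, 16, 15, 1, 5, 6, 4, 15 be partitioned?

4

Place each on the leftmost legal pile:
3 → new pile 1 (tops now [3])
15 → new pile 2 (tops now [3, 15])
8 → pile 2 (tops now [3, 8])
11 → new pile 3 (tops now [3, 8, 11])
7 → pile 2 (tops now [3, 7, 11])
17 → new pile 4 (tops now [3, 7, 11, 17])
16 → pile 4 (tops now [3, 7, 11, 16])
15 → pile 4 (tops now [3, 7, 11, 15])
1 → pile 1 (tops now [1, 7, 11, 15])
5 → pile 2 (tops now [1, 5, 11, 15])
6 → pile 3 (tops now [1, 5, 6, 15])
4 → pile 2 (tops now [1, 4, 6, 15])
15 → pile 4 (tops now [1, 4, 6, 15])
Four piles.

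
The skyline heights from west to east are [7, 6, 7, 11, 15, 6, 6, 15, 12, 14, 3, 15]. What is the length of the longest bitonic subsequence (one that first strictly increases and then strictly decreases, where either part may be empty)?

6

inc[i] = longest strictly increasing subsequence ending at i; dec[i] = longest strictly decreasing subsequence starting at i:
i:      1  2  3  4  5  6  7  8  9 10 11 12
a[i]:   7  6  7 11 15  6  6 15 12 14  3 15
inc:    1  1  2  3  4  1  1  4  4  5  1  6
dec:    3  2  3  3  3  2  2  3  2  2  1  1
Best peak at i=5 (value 15): inc=4, dec=3, length 4+3−1 = 6.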